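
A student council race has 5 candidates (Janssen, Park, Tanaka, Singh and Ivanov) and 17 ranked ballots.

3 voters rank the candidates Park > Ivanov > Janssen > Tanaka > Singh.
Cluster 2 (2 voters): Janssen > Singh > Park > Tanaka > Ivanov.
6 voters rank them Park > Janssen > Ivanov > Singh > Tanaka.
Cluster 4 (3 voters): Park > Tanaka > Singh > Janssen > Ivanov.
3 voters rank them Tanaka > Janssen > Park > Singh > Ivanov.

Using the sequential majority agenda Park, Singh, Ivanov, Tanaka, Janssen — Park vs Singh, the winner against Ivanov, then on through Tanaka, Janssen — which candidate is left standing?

Park

Round 1: Park vs Singh — 15–2, Park advances.
Round 2: Park vs Ivanov — 17–0, Park advances.
Round 3: Park vs Tanaka — 14–3, Park advances.
Round 4: Park vs Janssen — 12–5, Park advances.
The agenda winner is Park.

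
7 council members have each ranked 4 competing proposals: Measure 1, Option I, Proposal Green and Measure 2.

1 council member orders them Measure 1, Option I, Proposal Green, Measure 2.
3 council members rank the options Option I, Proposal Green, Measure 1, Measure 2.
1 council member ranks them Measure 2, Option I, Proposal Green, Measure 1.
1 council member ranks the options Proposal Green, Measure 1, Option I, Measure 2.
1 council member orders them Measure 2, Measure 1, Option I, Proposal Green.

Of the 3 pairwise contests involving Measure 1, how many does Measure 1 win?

1

Measure 1 against each rival (7 council members):
Measure 1–Option I: Option I 4–3.
Measure 1 vs Proposal Green: Proposal Green, 5–2.
Measure 1 vs Measure 2: 5 to 2, Measure 1.
Measure 1 beats Measure 2; loses to Option I, Proposal Green — 1 pairwise win.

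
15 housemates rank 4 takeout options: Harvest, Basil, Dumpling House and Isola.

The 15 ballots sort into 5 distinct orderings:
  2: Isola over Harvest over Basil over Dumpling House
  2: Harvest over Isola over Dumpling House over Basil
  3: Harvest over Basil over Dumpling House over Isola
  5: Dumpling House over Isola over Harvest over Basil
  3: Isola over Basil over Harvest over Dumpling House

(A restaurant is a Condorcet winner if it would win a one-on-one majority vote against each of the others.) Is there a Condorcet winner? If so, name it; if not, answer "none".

Check each pair by majority over 15 ballots:
Harvest vs Basil: Harvest is ranked higher on 2+2+3+5 = 12 ballots, Basil on 3. Harvest wins 12–3.
Harvest vs Dumpling House: 2+2+3+3 = 10 for Harvest, 5 for Dumpling House — Harvest by 10–5.
Harvest vs Isola: 5 to 10, Isola.
Basil vs Dumpling House: 2+3+3 = 8 for Basil, 7 for Dumpling House — Basil by 8–7.
Basil vs Isola: 3 to 12, Isola.
Dumpling House vs Isola: 3+5 = 8 for Dumpling House, 7 for Isola — Dumpling House by 8–7.
No restaurant is unbeaten: Harvest loses to Isola; Basil loses to Harvest; Dumpling House loses to Harvest; Isola loses to Dumpling House. In particular Harvest beats Dumpling House beats Isola beats Harvest is a majority cycle — no Condorcet winner exists.

none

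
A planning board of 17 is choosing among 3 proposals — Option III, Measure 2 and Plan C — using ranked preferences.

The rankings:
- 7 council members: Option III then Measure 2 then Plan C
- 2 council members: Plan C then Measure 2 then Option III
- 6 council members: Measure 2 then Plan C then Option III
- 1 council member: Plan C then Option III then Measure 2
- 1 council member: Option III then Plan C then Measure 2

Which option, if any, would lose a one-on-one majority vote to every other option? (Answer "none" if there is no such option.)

none

Pairwise majorities:
Option III vs Measure 2: Option III preferred on 7+1+1 = 9 ballots; Option III wins 9–8.
Option III vs Plan C: Plan C wins 9–8.
Measure 2 vs Plan C: Measure 2 wins 13–4.
Each option has at least one pairwise win (Option III beats Measure 2; Measure 2 beats Plan C; Plan C beats Option III) — no Condorcet loser.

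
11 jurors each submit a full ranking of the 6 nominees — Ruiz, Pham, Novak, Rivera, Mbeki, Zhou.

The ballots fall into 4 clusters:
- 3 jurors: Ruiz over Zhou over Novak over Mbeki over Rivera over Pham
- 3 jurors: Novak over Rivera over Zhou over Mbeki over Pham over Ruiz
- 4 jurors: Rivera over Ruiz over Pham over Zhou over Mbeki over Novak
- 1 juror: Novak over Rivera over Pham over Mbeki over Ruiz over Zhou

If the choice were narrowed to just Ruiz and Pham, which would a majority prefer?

Ballots ranking Ruiz above Pham: 3 + 4 = 7.
Ballots ranking Pham above Ruiz: 11 − 7 = 4.
Ruiz wins the head-to-head 7–4.

Ruiz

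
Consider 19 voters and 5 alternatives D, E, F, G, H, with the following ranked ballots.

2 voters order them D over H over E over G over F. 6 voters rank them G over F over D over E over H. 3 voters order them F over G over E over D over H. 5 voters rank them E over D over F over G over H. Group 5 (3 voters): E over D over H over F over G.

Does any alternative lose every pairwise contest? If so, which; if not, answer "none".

Pairwise majorities:
D vs E: E, 11–8.
D vs F: D, 10–9.
D vs G: D is ranked higher on 2+5+3 = 10 ballots, G on 9. D wins 10–9.
D vs H: D, 19–0.
E–F: E 10–9.
E vs G: E wins 10–9.
E vs H: E wins 17–2.
F vs G: F is ranked higher on 3+5+3 = 11 ballots, G on 8. F wins 11–8.
F vs H: F wins 14–5.
G vs H: G, 14–5.
H is beaten in every head-to-head and is the Condorcet loser.

H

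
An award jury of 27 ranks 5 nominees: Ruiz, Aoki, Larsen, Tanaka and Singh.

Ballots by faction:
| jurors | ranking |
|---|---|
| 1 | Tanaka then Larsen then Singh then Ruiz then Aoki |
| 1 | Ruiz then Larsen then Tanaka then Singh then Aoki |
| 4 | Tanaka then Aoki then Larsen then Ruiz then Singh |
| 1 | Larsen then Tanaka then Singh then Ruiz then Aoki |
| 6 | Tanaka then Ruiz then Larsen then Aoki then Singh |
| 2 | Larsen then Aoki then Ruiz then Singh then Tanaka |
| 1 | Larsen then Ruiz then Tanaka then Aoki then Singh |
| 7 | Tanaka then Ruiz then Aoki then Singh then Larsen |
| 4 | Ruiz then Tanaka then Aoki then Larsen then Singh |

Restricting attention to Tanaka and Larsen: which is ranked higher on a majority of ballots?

Ballots ranking Tanaka above Larsen: 1 + 4 + 6 + 7 + 4 = 22.
Ballots ranking Larsen above Tanaka: 27 − 22 = 5.
Tanaka wins the head-to-head 22–5.

Tanaka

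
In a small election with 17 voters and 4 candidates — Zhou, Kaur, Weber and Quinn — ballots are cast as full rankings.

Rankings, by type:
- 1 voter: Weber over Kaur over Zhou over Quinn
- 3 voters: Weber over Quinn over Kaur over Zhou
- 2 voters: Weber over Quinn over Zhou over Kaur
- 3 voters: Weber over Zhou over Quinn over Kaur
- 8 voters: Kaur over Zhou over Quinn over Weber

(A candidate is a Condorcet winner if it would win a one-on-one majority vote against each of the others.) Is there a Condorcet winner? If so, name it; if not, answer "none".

Head-to-head results (17 voters):
Zhou–Kaur: Kaur 12–5.
Zhou vs Weber: Weber wins 9–8.
Zhou vs Quinn: Zhou, 12–5.
Kaur vs Weber: Weber wins 9–8.
Kaur vs Quinn: Kaur, 9–8.
Weber vs Quinn: Weber wins 9–8.
Weber beats each of Zhou, Kaur, Quinn — Weber is the Condorcet winner.

Weber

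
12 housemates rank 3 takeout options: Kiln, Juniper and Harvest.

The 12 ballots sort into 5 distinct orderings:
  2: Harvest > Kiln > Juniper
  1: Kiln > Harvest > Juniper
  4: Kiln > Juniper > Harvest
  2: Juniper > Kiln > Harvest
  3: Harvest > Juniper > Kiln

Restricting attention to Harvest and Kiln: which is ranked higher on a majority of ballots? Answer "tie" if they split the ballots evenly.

Ballots ranking Harvest above Kiln: 2 + 3 = 5.
Ballots ranking Kiln above Harvest: 12 − 5 = 7.
Kiln wins the head-to-head 7–5.

Kiln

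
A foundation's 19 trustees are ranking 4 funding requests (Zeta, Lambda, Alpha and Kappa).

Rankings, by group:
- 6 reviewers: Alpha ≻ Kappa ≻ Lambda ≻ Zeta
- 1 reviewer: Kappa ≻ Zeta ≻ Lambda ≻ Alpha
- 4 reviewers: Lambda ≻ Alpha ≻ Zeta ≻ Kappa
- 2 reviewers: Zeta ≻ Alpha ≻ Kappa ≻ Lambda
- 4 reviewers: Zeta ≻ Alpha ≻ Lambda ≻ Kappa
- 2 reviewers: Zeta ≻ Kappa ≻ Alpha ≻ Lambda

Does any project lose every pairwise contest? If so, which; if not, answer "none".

Head-to-head results (19 reviewers):
Zeta vs Lambda: Zeta is ranked higher on 1+2+4+2 = 9 ballots, Lambda on 10. Lambda wins 10–9.
Zeta vs Alpha: Alpha, 10–9.
Zeta vs Kappa: Zeta is ranked higher on 4+2+4+2 = 12 ballots, Kappa on 7. Zeta wins 12–7.
Lambda vs Alpha: 5 to 14, Alpha.
Lambda vs Kappa: 4+4 = 8 for Lambda, 11 for Kappa — Kappa by 11–8.
Alpha vs Kappa: Alpha preferred on 6+4+2+4 = 16 ballots; Alpha wins 16–3.
Every project wins at least one matchup (Zeta beats Kappa; Lambda beats Zeta; Alpha beats Zeta; Kappa beats Lambda), so there is no Condorcet loser.

none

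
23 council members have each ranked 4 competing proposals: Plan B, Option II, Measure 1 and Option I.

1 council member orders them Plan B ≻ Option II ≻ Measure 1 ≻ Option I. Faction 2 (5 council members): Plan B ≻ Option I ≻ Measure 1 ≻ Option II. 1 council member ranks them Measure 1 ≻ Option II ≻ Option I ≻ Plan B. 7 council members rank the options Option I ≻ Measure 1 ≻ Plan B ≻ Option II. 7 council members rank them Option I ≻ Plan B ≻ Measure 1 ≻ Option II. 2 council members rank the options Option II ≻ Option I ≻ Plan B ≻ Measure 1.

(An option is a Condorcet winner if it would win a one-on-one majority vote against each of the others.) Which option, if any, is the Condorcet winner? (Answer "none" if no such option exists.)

Head-to-head results (23 council members):
Plan B vs Option II: Plan B, 20–3.
Plan B vs Measure 1: 15 to 8, Plan B.
Plan B vs Option I: 6 to 17, Option I.
Option II vs Measure 1: Measure 1, 20–3.
Option II vs Option I: Option II is ranked higher on 1+1+2 = 4 ballots, Option I on 19. Option I wins 19–4.
Measure 1 vs Option I: Option I wins 21–2.
Option I beats each of Plan B, Option II, Measure 1 — Option I is the Condorcet winner.

Option I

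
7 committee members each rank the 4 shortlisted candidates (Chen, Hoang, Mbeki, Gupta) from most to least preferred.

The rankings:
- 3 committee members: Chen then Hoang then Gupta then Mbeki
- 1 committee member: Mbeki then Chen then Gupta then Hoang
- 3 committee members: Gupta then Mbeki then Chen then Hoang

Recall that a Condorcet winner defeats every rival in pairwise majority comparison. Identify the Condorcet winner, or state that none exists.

Pairwise majorities:
Chen vs Hoang: Chen preferred on 3+1+3 = 7 ballots; Chen wins 7–0.
Chen–Mbeki: Mbeki 4–3.
Chen vs Gupta: Chen is ranked higher on 3+1 = 4 ballots, Gupta on 3. Chen wins 4–3.
Hoang vs Mbeki: 3 for Hoang, 4 for Mbeki — Mbeki by 4–3.
Hoang–Gupta: Gupta 4–3.
Mbeki vs Gupta: Gupta wins 6–1.
Every candidate loses at least once (Chen loses to Mbeki; Hoang loses to Chen; Mbeki loses to Gupta; Gupta loses to Chen). The majority relation contains the cycle Chen → Gupta → Mbeki → Chen, so there is no Condorcet winner.

none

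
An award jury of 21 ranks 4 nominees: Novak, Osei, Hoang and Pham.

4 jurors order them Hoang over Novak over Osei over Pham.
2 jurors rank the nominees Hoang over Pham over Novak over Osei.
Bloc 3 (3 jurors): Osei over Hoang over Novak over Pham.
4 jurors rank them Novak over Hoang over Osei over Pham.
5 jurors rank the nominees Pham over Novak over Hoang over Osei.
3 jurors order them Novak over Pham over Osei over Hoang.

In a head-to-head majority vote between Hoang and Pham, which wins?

Hoang

Ballots ranking Hoang above Pham: 4 + 2 + 3 + 4 = 13.
Ballots ranking Pham above Hoang: 21 − 13 = 8.
Hoang wins the head-to-head 13–8.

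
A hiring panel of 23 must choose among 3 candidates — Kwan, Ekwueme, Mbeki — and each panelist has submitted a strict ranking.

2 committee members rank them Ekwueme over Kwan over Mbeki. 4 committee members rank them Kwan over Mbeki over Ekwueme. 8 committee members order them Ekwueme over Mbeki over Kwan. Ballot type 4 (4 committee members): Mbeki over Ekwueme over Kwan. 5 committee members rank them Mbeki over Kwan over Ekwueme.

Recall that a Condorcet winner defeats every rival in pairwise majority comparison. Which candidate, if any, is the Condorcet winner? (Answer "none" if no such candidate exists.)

Mbeki

Head-to-head results (23 committee members):
Kwan vs Ekwueme: Kwan is ranked higher on 4+5 = 9 ballots, Ekwueme on 14. Ekwueme wins 14–9.
Kwan vs Mbeki: 2+4 = 6 for Kwan, 17 for Mbeki — Mbeki by 17–6.
Ekwueme vs Mbeki: 2+8 = 10 for Ekwueme, 13 for Mbeki — Mbeki by 13–10.
Mbeki defeats every rival head-to-head and is the Condorcet winner.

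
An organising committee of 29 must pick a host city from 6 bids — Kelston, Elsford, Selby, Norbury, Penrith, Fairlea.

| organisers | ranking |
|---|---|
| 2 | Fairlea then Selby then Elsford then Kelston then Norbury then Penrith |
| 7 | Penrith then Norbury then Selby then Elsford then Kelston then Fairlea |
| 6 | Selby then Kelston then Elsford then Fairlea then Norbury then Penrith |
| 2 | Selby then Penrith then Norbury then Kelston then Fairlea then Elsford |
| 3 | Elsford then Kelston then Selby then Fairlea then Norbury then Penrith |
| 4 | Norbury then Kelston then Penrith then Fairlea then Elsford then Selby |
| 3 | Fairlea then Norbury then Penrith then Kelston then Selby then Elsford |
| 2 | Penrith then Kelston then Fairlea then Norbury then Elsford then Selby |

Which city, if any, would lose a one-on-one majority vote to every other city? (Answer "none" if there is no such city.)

Head-to-head results (29 organisers):
Kelston vs Elsford: Kelston wins 17–12.
Kelston vs Selby: 12 to 17, Selby.
Kelston–Norbury: Norbury 16–13.
Kelston vs Penrith: 2+6+3+4 = 15 for Kelston, 14 for Penrith — Kelston by 15–14.
Kelston vs Fairlea: 24 to 5, Kelston.
Elsford vs Selby: Elsford preferred on 3+4+2 = 9 ballots; Selby wins 20–9.
Elsford vs Norbury: Norbury wins 18–11.
Elsford vs Penrith: Penrith, 18–11.
Elsford vs Fairlea: 7+6+3 = 16 for Elsford, 13 for Fairlea — Elsford by 16–13.
Selby–Norbury: Norbury 16–13.
Selby vs Penrith: Penrith, 16–13.
Selby vs Fairlea: Selby is ranked higher on 7+6+2+3 = 18 ballots, Fairlea on 11. Selby wins 18–11.
Norbury vs Penrith: Norbury, 18–11.
Norbury vs Fairlea: 7+2+4 = 13 for Norbury, 16 for Fairlea — Fairlea by 16–13.
Penrith vs Fairlea: 15 to 14, Penrith.
Every city wins at least one matchup (Kelston beats Elsford; Elsford beats Fairlea; Selby beats Kelston; Norbury beats Kelston; Penrith beats Elsford; Fairlea beats Norbury), so there is no Condorcet loser.

none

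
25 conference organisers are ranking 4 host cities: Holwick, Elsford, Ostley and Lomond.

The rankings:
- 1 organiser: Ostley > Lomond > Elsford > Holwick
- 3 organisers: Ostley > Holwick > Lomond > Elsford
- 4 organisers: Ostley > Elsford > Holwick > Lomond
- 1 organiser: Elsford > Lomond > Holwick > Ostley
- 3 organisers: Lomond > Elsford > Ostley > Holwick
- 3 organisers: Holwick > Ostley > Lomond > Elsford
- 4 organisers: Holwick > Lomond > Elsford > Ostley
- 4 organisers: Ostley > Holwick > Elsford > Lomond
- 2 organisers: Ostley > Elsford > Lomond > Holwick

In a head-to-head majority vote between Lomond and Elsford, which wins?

Lomond

Ballots ranking Lomond above Elsford: 1 + 3 + 3 + 3 + 4 = 14.
Ballots ranking Elsford above Lomond: 25 − 14 = 11.
Lomond wins the head-to-head 14–11.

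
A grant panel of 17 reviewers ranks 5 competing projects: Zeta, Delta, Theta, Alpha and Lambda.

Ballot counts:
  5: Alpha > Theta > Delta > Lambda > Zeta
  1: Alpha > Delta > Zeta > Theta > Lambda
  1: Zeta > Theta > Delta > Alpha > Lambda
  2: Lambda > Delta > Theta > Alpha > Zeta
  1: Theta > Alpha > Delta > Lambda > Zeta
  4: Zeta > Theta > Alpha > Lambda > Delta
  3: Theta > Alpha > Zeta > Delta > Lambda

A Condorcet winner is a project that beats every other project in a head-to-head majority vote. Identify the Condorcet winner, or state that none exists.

Theta

Check each pair by majority over 17 ballots:
Zeta vs Delta: Zeta preferred on 1+4+3 = 8 ballots; Delta wins 9–8.
Zeta vs Theta: Zeta is ranked higher on 1+1+4 = 6 ballots, Theta on 11. Theta wins 11–6.
Zeta vs Alpha: 1+4 = 5 for Zeta, 12 for Alpha — Alpha by 12–5.
Zeta vs Lambda: Zeta is ranked higher on 1+1+4+3 = 9 ballots, Lambda on 8. Zeta wins 9–8.
Delta vs Theta: Delta preferred on 1+2 = 3 ballots; Theta wins 14–3.
Delta vs Alpha: Delta preferred on 1+2 = 3 ballots; Alpha wins 14–3.
Delta vs Lambda: 5+1+1+1+3 = 11 for Delta, 6 for Lambda — Delta by 11–6.
Theta vs Alpha: 1+2+1+4+3 = 11 for Theta, 6 for Alpha — Theta by 11–6.
Theta vs Lambda: Theta is ranked higher on 5+1+1+1+4+3 = 15 ballots, Lambda on 2. Theta wins 15–2.
Alpha vs Lambda: 15 to 2, Alpha.
Theta wins every pairwise contest, so Theta is the Condorcet winner.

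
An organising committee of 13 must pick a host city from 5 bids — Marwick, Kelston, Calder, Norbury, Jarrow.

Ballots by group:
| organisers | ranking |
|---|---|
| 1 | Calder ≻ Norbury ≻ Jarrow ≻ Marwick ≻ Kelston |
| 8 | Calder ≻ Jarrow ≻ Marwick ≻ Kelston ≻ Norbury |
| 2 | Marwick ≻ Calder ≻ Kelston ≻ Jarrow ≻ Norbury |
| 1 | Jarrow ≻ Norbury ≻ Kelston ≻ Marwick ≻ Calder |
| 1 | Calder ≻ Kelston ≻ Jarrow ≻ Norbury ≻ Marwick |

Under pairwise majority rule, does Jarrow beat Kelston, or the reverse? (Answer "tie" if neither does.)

Jarrow

Ballots ranking Jarrow above Kelston: 1 + 8 + 1 = 10.
Ballots ranking Kelston above Jarrow: 13 − 10 = 3.
Jarrow wins the head-to-head 10–3.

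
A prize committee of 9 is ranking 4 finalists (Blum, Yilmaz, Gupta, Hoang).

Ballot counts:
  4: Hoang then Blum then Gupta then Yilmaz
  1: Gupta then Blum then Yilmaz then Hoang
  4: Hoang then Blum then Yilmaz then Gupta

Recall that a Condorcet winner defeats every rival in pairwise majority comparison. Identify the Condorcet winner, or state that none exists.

Hoang

Check each pair by majority over 9 ballots:
Blum vs Yilmaz: Blum preferred on 4+1+4 = 9 ballots; Blum wins 9–0.
Blum vs Gupta: Blum preferred on 4+4 = 8 ballots; Blum wins 8–1.
Blum vs Hoang: Blum is ranked higher on 1 ballot, Hoang on 8. Hoang wins 8–1.
Yilmaz vs Gupta: Yilmaz is ranked higher on 4 ballots, Gupta on 5. Gupta wins 5–4.
Yilmaz vs Hoang: 1 to 8, Hoang.
Gupta vs Hoang: 1 to 8, Hoang.
Only Hoang has no losses; Hoang is the Condorcet winner.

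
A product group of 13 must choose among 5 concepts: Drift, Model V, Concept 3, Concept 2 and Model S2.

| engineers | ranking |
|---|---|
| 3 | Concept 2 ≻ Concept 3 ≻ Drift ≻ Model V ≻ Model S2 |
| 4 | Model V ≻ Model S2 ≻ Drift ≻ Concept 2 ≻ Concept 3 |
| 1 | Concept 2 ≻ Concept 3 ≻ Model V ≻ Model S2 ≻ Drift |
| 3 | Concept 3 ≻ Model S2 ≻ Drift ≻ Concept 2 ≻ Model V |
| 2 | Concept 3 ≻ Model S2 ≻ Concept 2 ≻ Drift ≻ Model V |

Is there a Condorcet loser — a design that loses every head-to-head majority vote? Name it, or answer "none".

none

Head-to-head results (13 engineers):
Drift vs Model V: Drift, 8–5.
Drift–Concept 3: Concept 3 9–4.
Drift vs Concept 2: 7 to 6, Drift.
Drift vs Model S2: Drift is ranked higher on 3 ballots, Model S2 on 10. Model S2 wins 10–3.
Model V vs Concept 3: 4 to 9, Concept 3.
Model V–Concept 2: Concept 2 9–4.
Model V vs Model S2: 3+4+1 = 8 for Model V, 5 for Model S2 — Model V by 8–5.
Concept 3 vs Concept 2: Concept 2 wins 8–5.
Concept 3 vs Model S2: Concept 3 is ranked higher on 3+1+3+2 = 9 ballots, Model S2 on 4. Concept 3 wins 9–4.
Concept 2 vs Model S2: 3+1 = 4 for Concept 2, 9 for Model S2 — Model S2 by 9–4.
Every design wins at least one matchup (Drift beats Model V; Model V beats Model S2; Concept 3 beats Drift; Concept 2 beats Model V; Model S2 beats Drift), so there is no Condorcet loser.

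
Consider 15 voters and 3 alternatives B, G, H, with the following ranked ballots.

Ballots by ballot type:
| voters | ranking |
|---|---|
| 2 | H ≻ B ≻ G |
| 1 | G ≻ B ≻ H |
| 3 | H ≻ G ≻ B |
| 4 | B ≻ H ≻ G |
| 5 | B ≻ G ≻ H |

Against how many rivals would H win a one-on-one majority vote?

1

H against each rival (15 voters):
H vs B: H preferred on 2+3 = 5 ballots; B wins 10–5.
H vs G: H is ranked higher on 2+3+4 = 9 ballots, G on 6. H wins 9–6.
H beats G; loses to B — 1 pairwise win.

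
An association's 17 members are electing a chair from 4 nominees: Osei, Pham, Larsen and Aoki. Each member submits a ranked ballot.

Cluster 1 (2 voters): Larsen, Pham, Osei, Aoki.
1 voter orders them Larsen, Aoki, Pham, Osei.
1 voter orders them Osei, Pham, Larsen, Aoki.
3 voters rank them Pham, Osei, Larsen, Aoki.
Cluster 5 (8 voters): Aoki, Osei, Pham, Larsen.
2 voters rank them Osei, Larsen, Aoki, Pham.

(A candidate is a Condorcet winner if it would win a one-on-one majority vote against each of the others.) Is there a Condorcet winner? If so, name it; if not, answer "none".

Pairwise majorities:
Osei vs Pham: 11 to 6, Osei.
Osei vs Larsen: 14 to 3, Osei.
Osei vs Aoki: Osei preferred on 2+1+3+2 = 8 ballots; Aoki wins 9–8.
Pham vs Larsen: 1+3+8 = 12 for Pham, 5 for Larsen — Pham by 12–5.
Pham vs Aoki: Pham is ranked higher on 2+1+3 = 6 ballots, Aoki on 11. Aoki wins 11–6.
Larsen vs Aoki: Larsen preferred on 2+1+1+3+2 = 9 ballots; Larsen wins 9–8.
Each candidate drops at least one matchup (Osei loses to Aoki; Pham loses to Osei; Larsen loses to Osei; Aoki loses to Larsen); the cycle Osei → Larsen → Aoki → Osei rules out a Condorcet winner.

none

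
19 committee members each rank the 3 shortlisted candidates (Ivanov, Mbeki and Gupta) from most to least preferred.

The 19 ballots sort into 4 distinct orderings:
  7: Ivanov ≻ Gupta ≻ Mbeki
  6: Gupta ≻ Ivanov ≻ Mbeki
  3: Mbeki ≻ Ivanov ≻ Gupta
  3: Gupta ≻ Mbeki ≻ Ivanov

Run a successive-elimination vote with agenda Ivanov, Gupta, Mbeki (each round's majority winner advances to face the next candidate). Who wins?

Round 1: Ivanov vs Gupta — 10–9, Ivanov advances.
Round 2: Ivanov vs Mbeki — 13–6, Ivanov advances.
Ivanov survives the agenda.

Ivanov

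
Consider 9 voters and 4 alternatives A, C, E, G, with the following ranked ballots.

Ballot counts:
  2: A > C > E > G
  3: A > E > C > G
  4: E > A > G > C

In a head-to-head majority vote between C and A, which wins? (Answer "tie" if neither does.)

No ballot ranks C above A: 0.
Ballots ranking A above C: 9 − 0 = 9.
A wins the head-to-head 9–0.

A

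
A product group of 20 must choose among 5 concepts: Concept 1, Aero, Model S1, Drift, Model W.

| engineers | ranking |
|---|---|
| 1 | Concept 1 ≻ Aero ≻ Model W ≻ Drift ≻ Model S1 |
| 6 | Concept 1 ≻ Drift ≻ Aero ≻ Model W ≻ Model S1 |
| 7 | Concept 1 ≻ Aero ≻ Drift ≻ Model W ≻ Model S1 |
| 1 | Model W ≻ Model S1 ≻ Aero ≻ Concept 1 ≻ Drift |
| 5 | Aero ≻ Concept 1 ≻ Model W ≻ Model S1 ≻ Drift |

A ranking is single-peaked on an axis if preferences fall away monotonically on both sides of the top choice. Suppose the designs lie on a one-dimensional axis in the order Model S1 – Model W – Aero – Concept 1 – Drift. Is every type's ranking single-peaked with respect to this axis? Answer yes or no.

Axis positions: Model S1=1, Model W=2, Aero=3, Concept 1=4, Drift=5.
Type 1 (peak Concept 1 at position 4): ranking walks positions 4-3-2-5-1, expanding outward from the peak — single-peaked.
Type 2 (peak Concept 1 at position 4): ranking walks positions 4-5-3-2-1, expanding outward from the peak — single-peaked.
Type 3 (peak Concept 1 at position 4): ranking walks positions 4-3-5-2-1, expanding outward from the peak — single-peaked.
Type 4 (peak Model W at position 2): ranking walks positions 2-1-3-4-5, expanding outward from the peak — single-peaked.
Type 5 (peak Aero at position 3): ranking walks positions 3-4-2-1-5, expanding outward from the peak — single-peaked.
Every ranking is single-peaked on this axis.

yes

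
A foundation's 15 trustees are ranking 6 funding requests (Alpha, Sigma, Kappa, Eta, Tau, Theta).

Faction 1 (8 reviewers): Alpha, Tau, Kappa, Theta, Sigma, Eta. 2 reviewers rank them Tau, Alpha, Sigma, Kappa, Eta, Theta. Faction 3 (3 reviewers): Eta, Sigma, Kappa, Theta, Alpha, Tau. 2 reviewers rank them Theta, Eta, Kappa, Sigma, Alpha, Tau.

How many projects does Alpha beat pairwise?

5

Alpha against each rival (15 reviewers):
Alpha vs Sigma: Alpha is ranked higher on 8+2 = 10 ballots, Sigma on 5. Alpha wins 10–5.
Alpha vs Kappa: Alpha wins 10–5.
Alpha vs Eta: Alpha, 10–5.
Alpha vs Tau: 13 to 2, Alpha.
Alpha vs Theta: Alpha preferred on 8+2 = 10 ballots; Alpha wins 10–5.
Alpha beats Sigma, Kappa, Eta, Tau, Theta — 5 pairwise wins.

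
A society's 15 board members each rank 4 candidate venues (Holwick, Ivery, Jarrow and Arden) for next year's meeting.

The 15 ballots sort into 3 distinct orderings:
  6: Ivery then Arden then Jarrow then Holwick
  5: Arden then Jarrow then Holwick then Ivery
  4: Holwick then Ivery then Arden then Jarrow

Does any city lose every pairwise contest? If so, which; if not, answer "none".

Head-to-head results (15 organisers):
Holwick–Ivery: Holwick 9–6.
Holwick vs Jarrow: 4 for Holwick, 11 for Jarrow — Jarrow by 11–4.
Holwick vs Arden: Holwick preferred on 4 ballots; Arden wins 11–4.
Ivery vs Jarrow: Ivery wins 10–5.
Ivery vs Arden: Ivery, 10–5.
Jarrow vs Arden: 0 for Jarrow, 15 for Arden — Arden by 15–0.
Each city has at least one pairwise win (Holwick beats Ivery; Ivery beats Jarrow; Jarrow beats Holwick; Arden beats Holwick) — no Condorcet loser.

none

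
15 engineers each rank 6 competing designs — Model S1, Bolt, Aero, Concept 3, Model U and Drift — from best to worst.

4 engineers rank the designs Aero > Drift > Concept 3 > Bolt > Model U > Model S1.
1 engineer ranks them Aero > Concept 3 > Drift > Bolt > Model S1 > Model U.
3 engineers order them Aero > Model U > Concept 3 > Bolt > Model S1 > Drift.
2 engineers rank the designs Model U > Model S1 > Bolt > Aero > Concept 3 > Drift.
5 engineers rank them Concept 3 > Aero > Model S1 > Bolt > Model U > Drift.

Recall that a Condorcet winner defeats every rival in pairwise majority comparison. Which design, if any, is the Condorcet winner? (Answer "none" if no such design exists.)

Aero

Check each pair by majority over 15 ballots:
Model S1–Bolt: Bolt 8–7.
Model S1–Aero: Aero 13–2.
Model S1–Concept 3: Concept 3 13–2.
Model S1–Model U: Model U 9–6.
Model S1 vs Drift: Model S1 wins 10–5.
Bolt vs Aero: Aero, 13–2.
Bolt vs Concept 3: Concept 3 wins 13–2.
Bolt vs Model U: Bolt wins 10–5.
Bolt–Drift: Bolt 10–5.
Aero vs Concept 3: Aero, 10–5.
Aero–Model U: Aero 13–2.
Aero–Drift: Aero 15–0.
Concept 3 vs Model U: Concept 3, 10–5.
Concept 3 vs Drift: Concept 3 wins 11–4.
Model U vs Drift: Model U, 10–5.
Aero wins every pairwise contest, so Aero is the Condorcet winner.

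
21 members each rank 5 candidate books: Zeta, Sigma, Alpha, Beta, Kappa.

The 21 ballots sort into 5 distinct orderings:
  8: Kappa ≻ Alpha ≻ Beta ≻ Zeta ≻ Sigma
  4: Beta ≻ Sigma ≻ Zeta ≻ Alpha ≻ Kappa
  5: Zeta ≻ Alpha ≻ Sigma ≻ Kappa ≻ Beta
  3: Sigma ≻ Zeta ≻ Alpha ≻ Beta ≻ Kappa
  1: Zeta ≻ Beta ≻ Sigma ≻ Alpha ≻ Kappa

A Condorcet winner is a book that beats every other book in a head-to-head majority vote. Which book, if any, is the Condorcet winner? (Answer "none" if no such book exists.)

none

Head-to-head results (21 members):
Zeta–Sigma: Zeta 14–7.
Zeta vs Alpha: Zeta preferred on 4+5+3+1 = 13 ballots; Zeta wins 13–8.
Zeta vs Beta: Zeta is ranked higher on 5+3+1 = 9 ballots, Beta on 12. Beta wins 12–9.
Zeta vs Kappa: Zeta, 13–8.
Sigma vs Alpha: 8 to 13, Alpha.
Sigma vs Beta: Beta wins 13–8.
Sigma vs Kappa: 13 to 8, Sigma.
Alpha vs Beta: 16 to 5, Alpha.
Alpha vs Kappa: 13 to 8, Alpha.
Beta vs Kappa: Kappa wins 13–8.
Every book loses at least once (Zeta loses to Beta; Sigma loses to Zeta; Alpha loses to Zeta; Beta loses to Alpha; Kappa loses to Zeta). The majority relation contains the cycle Zeta > Alpha > Beta > Zeta, so there is no Condorcet winner.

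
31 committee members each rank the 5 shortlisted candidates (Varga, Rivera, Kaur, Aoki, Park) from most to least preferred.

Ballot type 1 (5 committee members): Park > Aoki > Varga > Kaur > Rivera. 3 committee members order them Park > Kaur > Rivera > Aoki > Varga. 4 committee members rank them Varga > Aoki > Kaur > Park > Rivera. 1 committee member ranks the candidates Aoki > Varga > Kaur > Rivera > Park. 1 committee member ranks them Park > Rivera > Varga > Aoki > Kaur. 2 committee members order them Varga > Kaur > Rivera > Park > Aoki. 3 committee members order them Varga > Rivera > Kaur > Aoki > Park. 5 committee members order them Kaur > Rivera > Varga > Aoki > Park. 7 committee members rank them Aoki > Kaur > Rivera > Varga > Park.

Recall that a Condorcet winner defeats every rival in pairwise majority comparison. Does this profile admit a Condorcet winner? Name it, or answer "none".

Check each pair by majority over 31 ballots:
Varga–Rivera: Rivera 16–15.
Varga vs Kaur: 16 to 15, Varga.
Varga vs Aoki: 4+1+2+3+5 = 15 for Varga, 16 for Aoki — Aoki by 16–15.
Varga vs Park: Varga wins 22–9.
Rivera vs Kaur: Kaur wins 27–4.
Rivera vs Aoki: 3+1+2+3+5 = 14 for Rivera, 17 for Aoki — Aoki by 17–14.
Rivera–Park: Rivera 18–13.
Kaur vs Aoki: 13 to 18, Aoki.
Kaur vs Park: Kaur, 22–9.
Aoki vs Park: Aoki wins 20–11.
Aoki wins every pairwise contest, so Aoki is the Condorcet winner.

Aoki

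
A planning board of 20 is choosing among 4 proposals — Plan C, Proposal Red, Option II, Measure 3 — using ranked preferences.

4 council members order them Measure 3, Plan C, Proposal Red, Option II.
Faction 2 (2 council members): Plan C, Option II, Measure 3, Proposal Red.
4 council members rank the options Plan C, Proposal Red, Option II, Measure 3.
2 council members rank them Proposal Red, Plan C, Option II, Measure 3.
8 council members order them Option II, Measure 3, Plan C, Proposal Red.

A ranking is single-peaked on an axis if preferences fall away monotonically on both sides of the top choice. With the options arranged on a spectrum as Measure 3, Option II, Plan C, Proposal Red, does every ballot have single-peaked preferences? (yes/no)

Axis positions: Measure 3=1, Option II=2, Plan C=3, Proposal Red=4.
Faction 1: ranking walks positions 1-3-4-2; Plan C is ranked above Option II even though Option II lies between Plan C and the peak Measure 3 on the axis — preferences dip and rise again. Not single-peaked.
Faction 2 (peak Plan C at position 3): ranking walks positions 3-2-1-4, expanding outward from the peak — single-peaked.
Faction 3 (peak Plan C at position 3): ranking walks positions 3-4-2-1, expanding outward from the peak — single-peaked.
Faction 4 (peak Proposal Red at position 4): ranking walks positions 4-3-2-1, expanding outward from the peak — single-peaked.
Faction 5 (peak Option II at position 2): ranking walks positions 2-1-3-4, expanding outward from the peak — single-peaked.
Faction 1 violates single-peakedness, so the profile is not single-peaked on this axis.

no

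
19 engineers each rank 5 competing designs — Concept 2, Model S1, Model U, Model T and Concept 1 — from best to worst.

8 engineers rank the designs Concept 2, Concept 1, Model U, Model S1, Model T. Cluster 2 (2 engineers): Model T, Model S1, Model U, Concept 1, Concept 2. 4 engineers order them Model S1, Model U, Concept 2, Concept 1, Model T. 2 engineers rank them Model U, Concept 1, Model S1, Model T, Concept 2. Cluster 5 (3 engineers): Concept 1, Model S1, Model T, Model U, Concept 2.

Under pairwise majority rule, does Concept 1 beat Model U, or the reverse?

Ballots ranking Concept 1 above Model U: 8 + 3 = 11.
Ballots ranking Model U above Concept 1: 19 − 11 = 8.
Concept 1 wins the head-to-head 11–8.

Concept 1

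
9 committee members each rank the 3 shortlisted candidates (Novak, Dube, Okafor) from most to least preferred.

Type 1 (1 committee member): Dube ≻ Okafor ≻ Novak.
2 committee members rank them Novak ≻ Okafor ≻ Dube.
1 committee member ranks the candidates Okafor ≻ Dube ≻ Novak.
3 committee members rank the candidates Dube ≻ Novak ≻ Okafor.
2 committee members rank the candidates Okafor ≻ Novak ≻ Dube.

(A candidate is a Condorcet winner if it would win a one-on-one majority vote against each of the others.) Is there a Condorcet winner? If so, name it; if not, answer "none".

none

Check each pair by majority over 9 ballots:
Novak vs Dube: Dube wins 5–4.
Novak–Okafor: Novak 5–4.
Dube–Okafor: Okafor 5–4.
Each candidate drops at least one matchup (Novak loses to Dube; Dube loses to Okafor; Okafor loses to Novak); the cycle Novak beats Okafor beats Dube beats Novak rules out a Condorcet winner.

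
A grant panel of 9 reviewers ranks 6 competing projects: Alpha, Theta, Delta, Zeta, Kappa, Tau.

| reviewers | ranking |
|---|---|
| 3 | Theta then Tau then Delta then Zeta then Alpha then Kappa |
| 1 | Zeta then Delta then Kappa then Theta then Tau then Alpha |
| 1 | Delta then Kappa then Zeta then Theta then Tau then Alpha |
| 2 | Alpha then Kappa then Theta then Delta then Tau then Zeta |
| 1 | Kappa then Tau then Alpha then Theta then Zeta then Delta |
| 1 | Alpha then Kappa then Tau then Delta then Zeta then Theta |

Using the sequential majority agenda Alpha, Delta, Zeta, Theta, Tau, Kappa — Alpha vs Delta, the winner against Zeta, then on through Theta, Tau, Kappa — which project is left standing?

Kappa

Round 1: Alpha vs Delta — 4–5, Delta advances.
Round 2: Delta vs Zeta — 7–2, Delta advances.
Round 3: Delta vs Theta — 3–6, Theta advances.
Round 4: Theta vs Tau — 7–2, Theta advances.
Round 5: Theta vs Kappa — 3–6, Kappa advances.
Kappa survives the agenda.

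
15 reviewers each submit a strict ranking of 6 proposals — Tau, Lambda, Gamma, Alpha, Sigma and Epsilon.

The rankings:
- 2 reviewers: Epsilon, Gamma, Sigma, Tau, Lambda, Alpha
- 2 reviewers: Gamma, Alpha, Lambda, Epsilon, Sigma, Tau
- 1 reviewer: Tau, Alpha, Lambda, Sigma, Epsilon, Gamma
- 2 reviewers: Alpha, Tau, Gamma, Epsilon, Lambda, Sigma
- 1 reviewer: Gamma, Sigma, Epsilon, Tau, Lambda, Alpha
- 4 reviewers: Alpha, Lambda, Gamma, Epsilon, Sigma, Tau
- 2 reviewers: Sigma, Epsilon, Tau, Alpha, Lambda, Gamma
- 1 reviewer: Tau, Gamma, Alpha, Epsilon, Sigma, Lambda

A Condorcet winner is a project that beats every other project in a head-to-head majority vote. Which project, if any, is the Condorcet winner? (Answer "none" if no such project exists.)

Head-to-head results (15 reviewers):
Tau vs Lambda: Tau wins 9–6.
Tau–Gamma: Gamma 9–6.
Tau vs Alpha: Alpha, 8–7.
Tau vs Sigma: Sigma, 11–4.
Tau vs Epsilon: Epsilon, 11–4.
Lambda vs Gamma: Gamma, 8–7.
Lambda vs Alpha: Alpha wins 12–3.
Lambda vs Sigma: Lambda, 9–6.
Lambda–Epsilon: Epsilon 8–7.
Gamma vs Alpha: Alpha wins 9–6.
Gamma–Sigma: Gamma 12–3.
Gamma–Epsilon: Gamma 10–5.
Alpha–Sigma: Alpha 10–5.
Alpha–Epsilon: Alpha 10–5.
Sigma–Epsilon: Epsilon 11–4.
Alpha beats each of Tau, Lambda, Gamma, Sigma, Epsilon — Alpha is the Condorcet winner.

Alpha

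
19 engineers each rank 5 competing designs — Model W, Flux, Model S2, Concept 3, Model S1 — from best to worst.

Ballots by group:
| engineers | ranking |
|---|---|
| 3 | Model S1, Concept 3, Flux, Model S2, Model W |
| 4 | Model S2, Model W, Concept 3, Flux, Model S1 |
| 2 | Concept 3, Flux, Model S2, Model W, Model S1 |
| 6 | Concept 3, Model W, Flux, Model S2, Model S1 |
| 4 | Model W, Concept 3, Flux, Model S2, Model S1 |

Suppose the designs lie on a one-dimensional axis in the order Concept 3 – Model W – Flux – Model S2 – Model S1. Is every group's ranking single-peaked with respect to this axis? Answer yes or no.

Axis positions: Concept 3=1, Model W=2, Flux=3, Model S2=4, Model S1=5.
Group 1: ranking walks positions 5-1-3-4-2; Concept 3 is ranked above Model S2 even though Model S2 lies between Concept 3 and the peak Model S1 on the axis — preferences dip and rise again. Not single-peaked.
Group 2: ranking walks positions 4-2-1-3-5; Model W is ranked above Flux even though Flux lies between Model W and the peak Model S2 on the axis — preferences dip and rise again. Not single-peaked.
Group 3: ranking walks positions 1-3-4-2-5; Flux is ranked above Model W even though Model W lies between Flux and the peak Concept 3 on the axis — preferences dip and rise again. Not single-peaked.
Group 4 (peak Concept 3 at position 1): ranking walks positions 1-2-3-4-5, expanding outward from the peak — single-peaked.
Group 5 (peak Model W at position 2): ranking walks positions 2-1-3-4-5, expanding outward from the peak — single-peaked.
Group 1 violates single-peakedness, so the profile is not single-peaked on this axis.

no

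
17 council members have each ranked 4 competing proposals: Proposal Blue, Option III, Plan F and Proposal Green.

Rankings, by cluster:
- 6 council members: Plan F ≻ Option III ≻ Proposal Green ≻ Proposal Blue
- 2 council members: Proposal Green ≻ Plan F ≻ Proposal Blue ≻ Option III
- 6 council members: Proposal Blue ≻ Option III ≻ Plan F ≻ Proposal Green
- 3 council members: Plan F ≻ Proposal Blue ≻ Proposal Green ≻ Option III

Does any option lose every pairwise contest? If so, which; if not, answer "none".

Head-to-head results (17 council members):
Proposal Blue vs Option III: Proposal Blue, 11–6.
Proposal Blue vs Plan F: Plan F wins 11–6.
Proposal Blue vs Proposal Green: Proposal Blue preferred on 6+3 = 9 ballots; Proposal Blue wins 9–8.
Option III vs Plan F: Plan F, 11–6.
Option III vs Proposal Green: Option III wins 12–5.
Plan F vs Proposal Green: 6+6+3 = 15 for Plan F, 2 for Proposal Green — Plan F by 15–2.
Only Proposal Green has no wins; Proposal Green is the Condorcet loser.

Proposal Green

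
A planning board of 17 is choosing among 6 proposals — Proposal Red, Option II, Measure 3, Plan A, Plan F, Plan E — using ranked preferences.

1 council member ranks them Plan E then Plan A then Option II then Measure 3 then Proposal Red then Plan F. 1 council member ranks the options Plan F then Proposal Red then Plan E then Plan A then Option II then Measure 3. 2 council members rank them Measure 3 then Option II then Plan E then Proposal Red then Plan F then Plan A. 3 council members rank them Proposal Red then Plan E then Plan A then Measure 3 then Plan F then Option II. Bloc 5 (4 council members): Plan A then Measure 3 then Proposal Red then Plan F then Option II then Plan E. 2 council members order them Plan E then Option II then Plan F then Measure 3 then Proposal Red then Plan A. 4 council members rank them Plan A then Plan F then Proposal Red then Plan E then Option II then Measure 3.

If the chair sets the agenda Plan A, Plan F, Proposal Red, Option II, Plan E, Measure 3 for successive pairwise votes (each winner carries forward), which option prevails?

Round 1: Plan A vs Plan F — 12–5, Plan A advances.
Round 2: Plan A vs Proposal Red — 9–8, Plan A advances.
Round 3: Plan A vs Option II — 13–4, Plan A advances.
Round 4: Plan A vs Plan E — 8–9, Plan E advances.
Round 5: Plan E vs Measure 3 — 11–6, Plan E advances.
Plan E survives the agenda.

Plan E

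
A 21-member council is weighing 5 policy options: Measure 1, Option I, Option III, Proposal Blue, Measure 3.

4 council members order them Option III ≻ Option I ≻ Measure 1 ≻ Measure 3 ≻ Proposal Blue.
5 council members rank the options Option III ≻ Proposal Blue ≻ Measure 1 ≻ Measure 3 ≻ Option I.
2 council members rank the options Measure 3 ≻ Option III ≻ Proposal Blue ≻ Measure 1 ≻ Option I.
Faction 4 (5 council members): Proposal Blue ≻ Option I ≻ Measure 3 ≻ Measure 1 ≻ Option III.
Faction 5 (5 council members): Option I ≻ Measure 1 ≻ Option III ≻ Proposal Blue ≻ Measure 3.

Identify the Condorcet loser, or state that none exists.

Pairwise majorities:
Measure 1–Option I: Option I 14–7.
Measure 1 vs Option III: Option III, 11–10.
Measure 1 vs Proposal Blue: Proposal Blue, 12–9.
Measure 1 vs Measure 3: Measure 1 preferred on 4+5+5 = 14 ballots; Measure 1 wins 14–7.
Option I vs Option III: 10 to 11, Option III.
Option I vs Proposal Blue: Proposal Blue wins 12–9.
Option I vs Measure 3: Option I preferred on 4+5+5 = 14 ballots; Option I wins 14–7.
Option III vs Proposal Blue: 16 to 5, Option III.
Option III–Measure 3: Option III 14–7.
Proposal Blue–Measure 3: Proposal Blue 15–6.
Only Measure 3 has no wins; Measure 3 is the Condorcet loser.

Measure 3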